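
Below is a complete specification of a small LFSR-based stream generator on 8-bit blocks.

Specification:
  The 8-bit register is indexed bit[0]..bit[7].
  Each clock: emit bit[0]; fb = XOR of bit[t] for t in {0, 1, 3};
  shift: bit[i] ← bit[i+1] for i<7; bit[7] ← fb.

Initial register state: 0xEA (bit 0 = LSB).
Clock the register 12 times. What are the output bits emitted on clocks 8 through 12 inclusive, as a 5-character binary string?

reg_0 = 0xEA
clock 1: out=0, reg = 0x75
clock 2: out=1, reg = 0xBA
clock 3: out=0, reg = 0x5D
clock 4: out=1, reg = 0x2E
clock 5: out=0, reg = 0x17
clock 6: out=1, reg = 0x0B
clock 7: out=1, reg = 0x85
clock 8: out=1, reg = 0xC2
clock 9: out=0, reg = 0xE1
clock 10: out=1, reg = 0xF0
clock 11: out=0, reg = 0x78
clock 12: out=0, reg = 0xBC

10100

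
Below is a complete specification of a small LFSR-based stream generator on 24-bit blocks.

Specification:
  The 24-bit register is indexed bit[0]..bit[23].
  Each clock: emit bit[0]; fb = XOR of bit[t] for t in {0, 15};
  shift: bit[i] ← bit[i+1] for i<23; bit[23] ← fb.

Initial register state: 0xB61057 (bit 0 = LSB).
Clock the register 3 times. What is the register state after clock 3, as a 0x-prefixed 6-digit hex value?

reg_0 = 0xB61057
clock 1: out=1, reg = 0xDB082B
clock 2: out=1, reg = 0xED8415
clock 3: out=1, reg = 0x76C20A

0x76C20A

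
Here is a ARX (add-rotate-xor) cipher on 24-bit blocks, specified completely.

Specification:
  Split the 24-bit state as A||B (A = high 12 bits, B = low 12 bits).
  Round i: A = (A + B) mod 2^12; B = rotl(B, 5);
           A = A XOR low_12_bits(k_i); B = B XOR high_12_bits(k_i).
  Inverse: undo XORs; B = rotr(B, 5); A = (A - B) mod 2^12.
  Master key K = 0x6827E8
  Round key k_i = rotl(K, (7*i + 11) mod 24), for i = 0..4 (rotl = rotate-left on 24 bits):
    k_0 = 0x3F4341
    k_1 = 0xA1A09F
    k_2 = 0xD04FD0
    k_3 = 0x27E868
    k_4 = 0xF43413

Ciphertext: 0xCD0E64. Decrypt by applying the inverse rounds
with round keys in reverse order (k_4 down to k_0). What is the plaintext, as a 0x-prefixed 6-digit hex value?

s_0 = ciphertext = 0xCD0E64
s_1 = InvRound(s_0, k_4) = 0x53A389
s_2 = InvRound(s_1, k_3) = 0x1C3B8F
s_3 = InvRound(s_2, k_2) = 0x85F5B4
s_4 = InvRound(s_3, k_1) = 0x14377D
s_5 = InvRound(s_4, k_0) = 0xD5E4A4

0xD5E4A4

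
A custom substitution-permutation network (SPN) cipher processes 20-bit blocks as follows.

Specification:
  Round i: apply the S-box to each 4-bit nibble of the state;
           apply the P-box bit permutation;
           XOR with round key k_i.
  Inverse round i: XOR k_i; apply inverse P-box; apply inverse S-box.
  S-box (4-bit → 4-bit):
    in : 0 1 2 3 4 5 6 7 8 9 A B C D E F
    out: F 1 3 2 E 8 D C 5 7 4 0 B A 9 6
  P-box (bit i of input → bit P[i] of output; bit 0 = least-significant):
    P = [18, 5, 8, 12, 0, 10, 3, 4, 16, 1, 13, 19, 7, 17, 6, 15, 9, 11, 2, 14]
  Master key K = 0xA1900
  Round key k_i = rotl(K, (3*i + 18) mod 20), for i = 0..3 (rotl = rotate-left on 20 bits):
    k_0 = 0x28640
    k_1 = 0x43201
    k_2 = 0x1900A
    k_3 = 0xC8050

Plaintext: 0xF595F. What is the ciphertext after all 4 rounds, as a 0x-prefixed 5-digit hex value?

s_0 = plaintext = 0xF595F
s_1 = Round(s_0, k_0) = 0x32F76
s_2 = Round(s_1, k_1) = 0x20B9B
s_3 = Round(s_2, k_2) = 0x31EC3
s_4 = Round(s_3, k_3) = 0x58CE1

0x58CE1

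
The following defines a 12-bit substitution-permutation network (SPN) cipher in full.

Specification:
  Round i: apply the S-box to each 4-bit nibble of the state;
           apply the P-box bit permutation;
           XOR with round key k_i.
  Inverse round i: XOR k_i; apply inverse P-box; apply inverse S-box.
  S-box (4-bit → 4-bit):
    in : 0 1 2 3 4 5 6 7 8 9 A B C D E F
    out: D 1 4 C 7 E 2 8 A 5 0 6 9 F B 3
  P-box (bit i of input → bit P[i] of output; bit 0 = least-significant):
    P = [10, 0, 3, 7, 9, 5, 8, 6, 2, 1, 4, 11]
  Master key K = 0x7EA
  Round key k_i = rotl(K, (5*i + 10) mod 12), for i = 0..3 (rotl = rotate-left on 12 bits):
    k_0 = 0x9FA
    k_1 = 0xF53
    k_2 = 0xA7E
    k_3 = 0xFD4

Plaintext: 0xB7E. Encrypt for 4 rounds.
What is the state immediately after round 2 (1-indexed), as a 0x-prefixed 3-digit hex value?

s_0 = plaintext = 0xB7E
s_1 = Round(s_0, k_0) = 0xD29
s_2 = Round(s_1, k_1) = 0x24D
s_3 = Round(s_2, k_2) = 0xDC7
s_4 = Round(s_3, k_3) = 0x502

0x24D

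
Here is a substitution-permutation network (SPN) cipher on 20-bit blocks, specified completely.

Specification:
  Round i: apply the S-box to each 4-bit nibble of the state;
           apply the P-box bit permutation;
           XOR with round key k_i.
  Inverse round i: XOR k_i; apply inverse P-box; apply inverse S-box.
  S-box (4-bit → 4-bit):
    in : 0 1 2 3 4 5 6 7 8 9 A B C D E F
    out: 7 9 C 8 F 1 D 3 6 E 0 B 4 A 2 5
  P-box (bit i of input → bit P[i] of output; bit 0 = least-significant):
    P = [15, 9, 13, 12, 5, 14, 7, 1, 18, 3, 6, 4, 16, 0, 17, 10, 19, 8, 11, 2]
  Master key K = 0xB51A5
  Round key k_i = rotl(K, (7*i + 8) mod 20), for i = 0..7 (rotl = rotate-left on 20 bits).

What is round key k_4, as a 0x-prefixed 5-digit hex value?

0x5B51A

K = 0xB51A5
k_0 = rotl(K, (7*0+8) mod 20) = rotl(K, 8) = 0x1A5B5
k_1 = rotl(K, (7*1+8) mod 20) = rotl(K, 15) = 0x2DA8D
k_2 = rotl(K, (7*2+8) mod 20) = rotl(K, 2) = 0xD4696
k_3 = rotl(K, (7*3+8) mod 20) = rotl(K, 9) = 0x34B6A
k_4 = rotl(K, (7*4+8) mod 20) = rotl(K, 16) = 0x5B51A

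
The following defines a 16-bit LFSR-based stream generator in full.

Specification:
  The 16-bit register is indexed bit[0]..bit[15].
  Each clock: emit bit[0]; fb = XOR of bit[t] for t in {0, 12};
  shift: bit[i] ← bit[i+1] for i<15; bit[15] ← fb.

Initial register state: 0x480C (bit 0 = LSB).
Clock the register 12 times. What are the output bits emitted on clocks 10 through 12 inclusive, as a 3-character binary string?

001

reg_0 = 0x480C
clock 1: out=0, reg = 0x2406
clock 2: out=0, reg = 0x1203
clock 3: out=1, reg = 0x0901
clock 4: out=1, reg = 0x8480
clock 5: out=0, reg = 0x4240
clock 6: out=0, reg = 0x2120
clock 7: out=0, reg = 0x1090
clock 8: out=0, reg = 0x8848
clock 9: out=0, reg = 0x4424
clock 10: out=0, reg = 0x2212
clock 11: out=0, reg = 0x1109
clock 12: out=1, reg = 0x0884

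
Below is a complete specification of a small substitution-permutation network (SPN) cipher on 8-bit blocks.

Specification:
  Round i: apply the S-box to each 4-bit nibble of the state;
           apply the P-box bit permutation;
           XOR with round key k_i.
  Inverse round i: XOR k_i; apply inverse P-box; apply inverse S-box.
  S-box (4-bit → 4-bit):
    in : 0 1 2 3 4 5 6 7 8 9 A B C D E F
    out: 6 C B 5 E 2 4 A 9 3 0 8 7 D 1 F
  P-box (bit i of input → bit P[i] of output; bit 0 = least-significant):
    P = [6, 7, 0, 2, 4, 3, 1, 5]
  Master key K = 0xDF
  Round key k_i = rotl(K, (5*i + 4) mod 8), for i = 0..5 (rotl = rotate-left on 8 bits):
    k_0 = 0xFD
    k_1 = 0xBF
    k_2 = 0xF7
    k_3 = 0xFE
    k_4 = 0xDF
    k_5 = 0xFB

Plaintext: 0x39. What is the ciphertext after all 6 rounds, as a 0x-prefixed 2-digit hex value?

0x28

s_0 = plaintext = 0x39
s_1 = Round(s_0, k_0) = 0x2F
s_2 = Round(s_1, k_1) = 0x42
s_3 = Round(s_2, k_2) = 0x19
s_4 = Round(s_3, k_3) = 0x1C
s_5 = Round(s_4, k_4) = 0x3C
s_6 = Round(s_5, k_5) = 0x28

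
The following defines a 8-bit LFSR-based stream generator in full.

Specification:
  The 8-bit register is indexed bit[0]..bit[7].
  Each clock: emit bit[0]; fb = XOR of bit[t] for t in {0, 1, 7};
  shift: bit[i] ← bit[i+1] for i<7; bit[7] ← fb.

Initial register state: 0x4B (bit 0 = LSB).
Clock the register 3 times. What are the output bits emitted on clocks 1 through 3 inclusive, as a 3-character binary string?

110

reg_0 = 0x4B
clock 1: out=1, reg = 0x25
clock 2: out=1, reg = 0x92
clock 3: out=0, reg = 0x49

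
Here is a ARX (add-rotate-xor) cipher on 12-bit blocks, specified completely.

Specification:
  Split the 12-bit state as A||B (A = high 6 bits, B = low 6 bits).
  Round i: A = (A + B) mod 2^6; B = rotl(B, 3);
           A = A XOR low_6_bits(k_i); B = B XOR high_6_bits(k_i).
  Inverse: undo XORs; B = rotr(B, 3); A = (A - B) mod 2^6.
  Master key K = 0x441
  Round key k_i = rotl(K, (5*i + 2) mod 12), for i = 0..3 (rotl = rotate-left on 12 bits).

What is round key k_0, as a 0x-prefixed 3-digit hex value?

K = 0x441
k_0 = rotl(K, (5*0+2) mod 12) = rotl(K, 2) = 0x105

0x105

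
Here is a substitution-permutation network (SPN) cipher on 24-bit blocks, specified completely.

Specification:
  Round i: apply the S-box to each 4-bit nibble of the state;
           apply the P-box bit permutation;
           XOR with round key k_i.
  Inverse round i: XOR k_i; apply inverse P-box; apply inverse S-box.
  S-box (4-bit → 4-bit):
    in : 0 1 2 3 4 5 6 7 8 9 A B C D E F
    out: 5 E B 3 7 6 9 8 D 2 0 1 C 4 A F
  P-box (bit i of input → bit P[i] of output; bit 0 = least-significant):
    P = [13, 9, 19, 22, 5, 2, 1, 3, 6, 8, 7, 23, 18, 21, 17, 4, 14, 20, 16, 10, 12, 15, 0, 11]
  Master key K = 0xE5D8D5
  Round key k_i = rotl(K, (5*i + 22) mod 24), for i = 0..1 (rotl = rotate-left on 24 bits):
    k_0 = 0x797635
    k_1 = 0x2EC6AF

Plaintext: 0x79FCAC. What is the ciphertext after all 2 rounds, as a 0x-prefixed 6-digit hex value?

0xA6D9BE

s_0 = plaintext = 0x79FCAC
s_1 = Round(s_0, k_0) = 0x877EA5
s_2 = Round(s_1, k_1) = 0xA6D9BE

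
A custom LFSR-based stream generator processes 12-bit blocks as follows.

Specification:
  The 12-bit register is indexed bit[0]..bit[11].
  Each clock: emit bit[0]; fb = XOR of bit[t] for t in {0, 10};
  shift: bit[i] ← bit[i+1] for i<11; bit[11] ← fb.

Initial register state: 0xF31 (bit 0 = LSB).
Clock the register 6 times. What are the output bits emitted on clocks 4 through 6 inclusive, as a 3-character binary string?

011

reg_0 = 0xF31
clock 1: out=1, reg = 0x798
clock 2: out=0, reg = 0xBCC
clock 3: out=0, reg = 0x5E6
clock 4: out=0, reg = 0xAF3
clock 5: out=1, reg = 0xD79
clock 6: out=1, reg = 0x6BC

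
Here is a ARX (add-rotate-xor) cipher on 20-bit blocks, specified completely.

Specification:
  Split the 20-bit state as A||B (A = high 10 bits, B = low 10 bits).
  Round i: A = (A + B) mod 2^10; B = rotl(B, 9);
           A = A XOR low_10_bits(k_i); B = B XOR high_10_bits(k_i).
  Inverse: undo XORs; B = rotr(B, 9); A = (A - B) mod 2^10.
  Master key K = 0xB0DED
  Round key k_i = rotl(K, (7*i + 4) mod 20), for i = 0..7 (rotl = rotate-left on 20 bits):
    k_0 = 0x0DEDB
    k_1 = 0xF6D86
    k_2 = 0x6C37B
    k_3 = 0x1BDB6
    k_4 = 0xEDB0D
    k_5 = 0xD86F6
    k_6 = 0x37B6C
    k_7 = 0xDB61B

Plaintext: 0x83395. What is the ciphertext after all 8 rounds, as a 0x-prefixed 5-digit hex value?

0xC8637

s_0 = plaintext = 0x83395
s_1 = Round(s_0, k_0) = 0xDEBFD
s_2 = Round(s_1, k_1) = 0xBC425
s_3 = Round(s_2, k_2) = 0x1B7A2
s_4 = Round(s_3, k_3) = 0x6E5BE
s_5 = Round(s_4, k_4) = 0x1EB69
s_6 = Round(s_5, k_5) = 0x454D5
s_7 = Round(s_6, k_6) = 0xA1AB4
s_8 = Round(s_7, k_7) = 0xC8637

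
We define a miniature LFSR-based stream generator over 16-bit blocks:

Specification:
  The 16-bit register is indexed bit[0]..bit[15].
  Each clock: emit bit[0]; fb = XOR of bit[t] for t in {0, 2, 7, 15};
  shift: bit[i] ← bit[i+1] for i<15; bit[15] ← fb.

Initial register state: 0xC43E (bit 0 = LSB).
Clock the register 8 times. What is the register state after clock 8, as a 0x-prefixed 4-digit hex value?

0x68C4

reg_0 = 0xC43E
clock 1: out=0, reg = 0x621F
clock 2: out=1, reg = 0x310F
clock 3: out=1, reg = 0x1887
clock 4: out=1, reg = 0x8C43
clock 5: out=1, reg = 0x4621
clock 6: out=1, reg = 0xA310
clock 7: out=0, reg = 0xD188
clock 8: out=0, reg = 0x68C4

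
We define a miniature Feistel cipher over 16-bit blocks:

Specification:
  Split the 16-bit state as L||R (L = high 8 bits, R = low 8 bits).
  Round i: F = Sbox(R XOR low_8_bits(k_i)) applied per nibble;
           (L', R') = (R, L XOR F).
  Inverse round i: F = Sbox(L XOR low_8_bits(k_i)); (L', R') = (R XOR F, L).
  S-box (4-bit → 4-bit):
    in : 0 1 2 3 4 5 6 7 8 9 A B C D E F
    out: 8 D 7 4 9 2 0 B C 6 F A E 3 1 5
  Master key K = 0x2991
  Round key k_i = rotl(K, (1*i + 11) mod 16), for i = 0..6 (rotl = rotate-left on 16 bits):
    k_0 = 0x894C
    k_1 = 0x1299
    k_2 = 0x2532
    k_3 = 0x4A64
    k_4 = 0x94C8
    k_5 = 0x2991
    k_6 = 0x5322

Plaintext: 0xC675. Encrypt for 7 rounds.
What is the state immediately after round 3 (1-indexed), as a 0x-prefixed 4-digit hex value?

0xA3ED

s_0 = plaintext = 0xC675
s_1 = Round(s_0, k_0) = 0x7580
s_2 = Round(s_1, k_1) = 0x80A3
s_3 = Round(s_2, k_2) = 0xA3ED
s_4 = Round(s_3, k_3) = 0xED65
s_5 = Round(s_4, k_4) = 0x651E
s_6 = Round(s_5, k_5) = 0x1EA0
s_7 = Round(s_6, k_6) = 0xA0D9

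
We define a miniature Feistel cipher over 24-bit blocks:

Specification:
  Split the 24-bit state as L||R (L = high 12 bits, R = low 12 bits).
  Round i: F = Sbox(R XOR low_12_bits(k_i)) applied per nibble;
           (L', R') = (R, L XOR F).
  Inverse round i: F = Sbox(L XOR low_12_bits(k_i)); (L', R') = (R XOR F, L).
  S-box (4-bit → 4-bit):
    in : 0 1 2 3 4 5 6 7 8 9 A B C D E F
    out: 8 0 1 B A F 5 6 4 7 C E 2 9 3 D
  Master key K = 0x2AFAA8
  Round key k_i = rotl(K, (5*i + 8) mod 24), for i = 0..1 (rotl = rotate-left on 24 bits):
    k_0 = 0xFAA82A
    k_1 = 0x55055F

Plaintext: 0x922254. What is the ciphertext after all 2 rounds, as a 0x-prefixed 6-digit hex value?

0x541A57

s_0 = plaintext = 0x922254
s_1 = Round(s_0, k_0) = 0x254541
s_2 = Round(s_1, k_1) = 0x541A57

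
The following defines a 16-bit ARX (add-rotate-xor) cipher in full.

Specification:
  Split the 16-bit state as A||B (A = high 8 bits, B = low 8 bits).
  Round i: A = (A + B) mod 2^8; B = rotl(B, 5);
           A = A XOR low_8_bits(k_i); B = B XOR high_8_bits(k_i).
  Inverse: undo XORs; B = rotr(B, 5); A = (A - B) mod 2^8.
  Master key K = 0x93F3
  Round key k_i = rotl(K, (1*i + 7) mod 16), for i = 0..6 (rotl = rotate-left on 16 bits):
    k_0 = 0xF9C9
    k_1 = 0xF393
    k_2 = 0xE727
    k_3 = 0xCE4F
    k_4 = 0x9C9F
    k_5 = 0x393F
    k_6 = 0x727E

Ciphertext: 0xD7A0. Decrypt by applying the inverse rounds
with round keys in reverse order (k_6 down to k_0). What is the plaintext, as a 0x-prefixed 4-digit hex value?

0x6FE0

s_0 = ciphertext = 0xD7A0
s_1 = InvRound(s_0, k_6) = 0x1396
s_2 = InvRound(s_1, k_5) = 0xAF7D
s_3 = InvRound(s_2, k_4) = 0x210F
s_4 = InvRound(s_3, k_3) = 0x600E
s_5 = InvRound(s_4, k_2) = 0xF84F
s_6 = InvRound(s_5, k_1) = 0x86E5
s_7 = InvRound(s_6, k_0) = 0x6FE0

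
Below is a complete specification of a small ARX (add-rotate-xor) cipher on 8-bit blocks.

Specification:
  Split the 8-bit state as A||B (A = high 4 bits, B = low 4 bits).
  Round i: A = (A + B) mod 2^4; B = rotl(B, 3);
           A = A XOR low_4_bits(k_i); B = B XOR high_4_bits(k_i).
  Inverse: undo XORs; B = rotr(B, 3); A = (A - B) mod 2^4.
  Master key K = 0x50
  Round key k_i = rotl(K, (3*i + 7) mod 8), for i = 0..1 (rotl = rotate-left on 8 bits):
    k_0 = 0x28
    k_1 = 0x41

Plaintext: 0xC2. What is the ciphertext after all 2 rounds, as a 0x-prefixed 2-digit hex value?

s_0 = plaintext = 0xC2
s_1 = Round(s_0, k_0) = 0x63
s_2 = Round(s_1, k_1) = 0x8D

0x8D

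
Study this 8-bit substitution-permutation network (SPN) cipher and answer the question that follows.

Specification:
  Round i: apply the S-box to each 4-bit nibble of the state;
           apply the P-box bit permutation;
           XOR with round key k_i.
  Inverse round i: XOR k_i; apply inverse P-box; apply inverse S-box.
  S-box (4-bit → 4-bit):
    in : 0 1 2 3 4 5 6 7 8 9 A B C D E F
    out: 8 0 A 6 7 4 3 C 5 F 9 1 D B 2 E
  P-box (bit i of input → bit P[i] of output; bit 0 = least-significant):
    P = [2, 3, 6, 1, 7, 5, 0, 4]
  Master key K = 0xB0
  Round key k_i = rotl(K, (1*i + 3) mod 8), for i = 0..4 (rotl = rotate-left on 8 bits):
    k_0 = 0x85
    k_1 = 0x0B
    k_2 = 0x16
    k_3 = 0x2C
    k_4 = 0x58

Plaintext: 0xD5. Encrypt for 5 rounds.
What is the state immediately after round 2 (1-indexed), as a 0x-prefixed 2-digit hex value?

s_0 = plaintext = 0xD5
s_1 = Round(s_0, k_0) = 0x75
s_2 = Round(s_1, k_1) = 0x5A
s_3 = Round(s_2, k_2) = 0x11
s_4 = Round(s_3, k_3) = 0x2C
s_5 = Round(s_4, k_4) = 0x2E

0x5A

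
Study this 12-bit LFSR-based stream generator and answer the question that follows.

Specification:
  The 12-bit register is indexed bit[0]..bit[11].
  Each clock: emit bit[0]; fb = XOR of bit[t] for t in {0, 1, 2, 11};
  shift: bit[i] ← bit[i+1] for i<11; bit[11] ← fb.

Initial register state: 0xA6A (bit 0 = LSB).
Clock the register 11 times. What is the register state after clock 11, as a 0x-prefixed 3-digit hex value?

reg_0 = 0xA6A
clock 1: out=0, reg = 0x535
clock 2: out=1, reg = 0x29A
clock 3: out=0, reg = 0x94D
clock 4: out=1, reg = 0xCA6
clock 5: out=0, reg = 0xE53
clock 6: out=1, reg = 0xF29
clock 7: out=1, reg = 0x794
clock 8: out=0, reg = 0xBCA
clock 9: out=0, reg = 0x5E5
clock 10: out=1, reg = 0x2F2
clock 11: out=0, reg = 0x979

0x979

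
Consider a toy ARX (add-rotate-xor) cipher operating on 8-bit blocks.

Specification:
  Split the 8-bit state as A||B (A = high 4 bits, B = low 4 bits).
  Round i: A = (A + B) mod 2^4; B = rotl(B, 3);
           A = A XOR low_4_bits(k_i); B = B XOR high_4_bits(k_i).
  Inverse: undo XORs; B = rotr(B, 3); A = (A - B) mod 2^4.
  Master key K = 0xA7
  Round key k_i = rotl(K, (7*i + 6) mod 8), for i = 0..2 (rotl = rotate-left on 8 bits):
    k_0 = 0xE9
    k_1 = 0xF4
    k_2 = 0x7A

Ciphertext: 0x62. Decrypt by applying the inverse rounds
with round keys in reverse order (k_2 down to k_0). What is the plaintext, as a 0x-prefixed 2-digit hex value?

0xD8

s_0 = ciphertext = 0x62
s_1 = InvRound(s_0, k_2) = 0x2A
s_2 = InvRound(s_1, k_1) = 0xCA
s_3 = InvRound(s_2, k_0) = 0xD8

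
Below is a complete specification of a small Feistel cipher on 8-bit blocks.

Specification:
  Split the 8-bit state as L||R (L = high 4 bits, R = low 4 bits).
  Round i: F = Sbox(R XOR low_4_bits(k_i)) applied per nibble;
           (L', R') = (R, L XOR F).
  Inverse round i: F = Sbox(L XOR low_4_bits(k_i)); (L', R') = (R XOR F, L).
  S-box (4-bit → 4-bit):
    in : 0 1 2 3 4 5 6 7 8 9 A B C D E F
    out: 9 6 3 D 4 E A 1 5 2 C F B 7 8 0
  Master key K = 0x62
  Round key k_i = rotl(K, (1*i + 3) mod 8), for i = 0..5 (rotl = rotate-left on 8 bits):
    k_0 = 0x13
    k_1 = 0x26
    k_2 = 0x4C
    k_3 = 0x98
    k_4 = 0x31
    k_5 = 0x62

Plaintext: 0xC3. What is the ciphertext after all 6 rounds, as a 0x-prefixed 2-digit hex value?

0x78

s_0 = plaintext = 0xC3
s_1 = Round(s_0, k_0) = 0x35
s_2 = Round(s_1, k_1) = 0x5E
s_3 = Round(s_2, k_2) = 0xE6
s_4 = Round(s_3, k_3) = 0x66
s_5 = Round(s_4, k_4) = 0x67
s_6 = Round(s_5, k_5) = 0x78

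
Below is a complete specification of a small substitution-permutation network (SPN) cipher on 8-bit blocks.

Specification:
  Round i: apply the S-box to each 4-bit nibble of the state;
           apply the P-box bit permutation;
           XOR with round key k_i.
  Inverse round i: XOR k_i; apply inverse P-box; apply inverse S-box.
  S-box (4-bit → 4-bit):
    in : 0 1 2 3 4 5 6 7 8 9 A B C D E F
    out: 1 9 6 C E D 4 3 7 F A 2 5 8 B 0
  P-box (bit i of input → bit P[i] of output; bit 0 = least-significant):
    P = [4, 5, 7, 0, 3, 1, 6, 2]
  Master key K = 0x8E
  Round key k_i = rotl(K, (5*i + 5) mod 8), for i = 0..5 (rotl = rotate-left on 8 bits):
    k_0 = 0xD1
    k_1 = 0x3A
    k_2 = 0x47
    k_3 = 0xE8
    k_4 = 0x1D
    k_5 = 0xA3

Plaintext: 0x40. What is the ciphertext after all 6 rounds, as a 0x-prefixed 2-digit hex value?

s_0 = plaintext = 0x40
s_1 = Round(s_0, k_0) = 0x87
s_2 = Round(s_1, k_1) = 0x40
s_3 = Round(s_2, k_2) = 0x11
s_4 = Round(s_3, k_3) = 0xF5
s_5 = Round(s_4, k_4) = 0x8C
s_6 = Round(s_5, k_5) = 0x79

0x79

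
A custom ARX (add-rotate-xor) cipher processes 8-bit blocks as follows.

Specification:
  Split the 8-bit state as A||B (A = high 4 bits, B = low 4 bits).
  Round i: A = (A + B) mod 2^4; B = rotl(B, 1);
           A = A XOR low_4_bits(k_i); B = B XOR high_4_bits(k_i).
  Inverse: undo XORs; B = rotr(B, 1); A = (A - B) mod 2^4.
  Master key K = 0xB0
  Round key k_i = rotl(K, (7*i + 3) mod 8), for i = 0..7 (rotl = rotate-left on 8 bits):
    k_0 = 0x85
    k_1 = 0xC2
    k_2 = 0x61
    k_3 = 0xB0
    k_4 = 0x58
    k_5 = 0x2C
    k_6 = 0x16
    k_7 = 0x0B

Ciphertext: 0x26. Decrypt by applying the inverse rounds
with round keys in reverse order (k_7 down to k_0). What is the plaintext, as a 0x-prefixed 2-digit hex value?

0xA6

s_0 = ciphertext = 0x26
s_1 = InvRound(s_0, k_7) = 0x63
s_2 = InvRound(s_1, k_6) = 0xF1
s_3 = InvRound(s_2, k_5) = 0xA9
s_4 = InvRound(s_3, k_4) = 0xC6
s_5 = InvRound(s_4, k_3) = 0xEE
s_6 = InvRound(s_5, k_2) = 0xB4
s_7 = InvRound(s_6, k_1) = 0x54
s_8 = InvRound(s_7, k_0) = 0xA6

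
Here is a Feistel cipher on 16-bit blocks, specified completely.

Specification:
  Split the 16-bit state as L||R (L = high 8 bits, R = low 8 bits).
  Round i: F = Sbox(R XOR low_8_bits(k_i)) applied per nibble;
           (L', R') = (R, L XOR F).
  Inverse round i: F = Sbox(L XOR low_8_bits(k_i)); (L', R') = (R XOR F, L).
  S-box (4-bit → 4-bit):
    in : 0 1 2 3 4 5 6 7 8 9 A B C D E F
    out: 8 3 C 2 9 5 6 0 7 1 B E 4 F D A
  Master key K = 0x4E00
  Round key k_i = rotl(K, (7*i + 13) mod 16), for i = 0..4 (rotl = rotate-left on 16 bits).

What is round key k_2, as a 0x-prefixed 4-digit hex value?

K = 0x4E00
k_0 = rotl(K, (7*0+13) mod 16) = rotl(K, 13) = 0x09C0
k_1 = rotl(K, (7*1+13) mod 16) = rotl(K, 4) = 0xE004
k_2 = rotl(K, (7*2+13) mod 16) = rotl(K, 11) = 0x0270

0x0270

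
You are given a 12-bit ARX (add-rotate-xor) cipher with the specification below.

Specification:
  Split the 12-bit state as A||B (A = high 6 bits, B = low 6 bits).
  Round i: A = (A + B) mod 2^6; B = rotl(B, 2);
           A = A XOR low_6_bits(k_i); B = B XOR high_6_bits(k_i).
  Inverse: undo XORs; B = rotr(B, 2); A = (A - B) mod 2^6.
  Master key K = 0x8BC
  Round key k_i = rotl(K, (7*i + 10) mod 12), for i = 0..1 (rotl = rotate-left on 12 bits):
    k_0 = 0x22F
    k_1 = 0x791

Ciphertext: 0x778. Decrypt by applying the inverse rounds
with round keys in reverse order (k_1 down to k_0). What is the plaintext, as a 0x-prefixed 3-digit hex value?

0xD18

s_0 = ciphertext = 0x778
s_1 = InvRound(s_0, k_1) = 0x8E9
s_2 = InvRound(s_1, k_0) = 0xD18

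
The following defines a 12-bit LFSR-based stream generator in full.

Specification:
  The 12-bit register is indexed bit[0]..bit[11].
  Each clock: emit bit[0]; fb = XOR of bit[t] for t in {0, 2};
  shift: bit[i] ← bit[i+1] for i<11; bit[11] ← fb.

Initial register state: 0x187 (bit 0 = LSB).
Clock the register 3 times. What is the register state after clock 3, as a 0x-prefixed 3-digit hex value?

reg_0 = 0x187
clock 1: out=1, reg = 0x0C3
clock 2: out=1, reg = 0x861
clock 3: out=1, reg = 0xC30

0xC30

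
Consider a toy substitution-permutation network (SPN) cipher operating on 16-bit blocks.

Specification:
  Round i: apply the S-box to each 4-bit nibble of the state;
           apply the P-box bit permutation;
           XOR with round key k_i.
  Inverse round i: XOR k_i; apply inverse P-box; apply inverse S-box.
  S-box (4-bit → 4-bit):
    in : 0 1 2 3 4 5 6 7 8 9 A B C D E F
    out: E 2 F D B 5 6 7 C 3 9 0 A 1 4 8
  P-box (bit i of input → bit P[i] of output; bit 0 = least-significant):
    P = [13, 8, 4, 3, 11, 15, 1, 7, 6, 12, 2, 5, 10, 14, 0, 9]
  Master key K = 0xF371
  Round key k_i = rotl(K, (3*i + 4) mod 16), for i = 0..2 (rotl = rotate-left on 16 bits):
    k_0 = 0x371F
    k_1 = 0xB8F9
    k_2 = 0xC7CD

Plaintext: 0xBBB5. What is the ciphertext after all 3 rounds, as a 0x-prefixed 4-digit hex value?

0xAE7A

s_0 = plaintext = 0xBBB5
s_1 = Round(s_0, k_0) = 0x170F
s_2 = Round(s_1, k_1) = 0x6837
s_3 = Round(s_2, k_2) = 0xAE7A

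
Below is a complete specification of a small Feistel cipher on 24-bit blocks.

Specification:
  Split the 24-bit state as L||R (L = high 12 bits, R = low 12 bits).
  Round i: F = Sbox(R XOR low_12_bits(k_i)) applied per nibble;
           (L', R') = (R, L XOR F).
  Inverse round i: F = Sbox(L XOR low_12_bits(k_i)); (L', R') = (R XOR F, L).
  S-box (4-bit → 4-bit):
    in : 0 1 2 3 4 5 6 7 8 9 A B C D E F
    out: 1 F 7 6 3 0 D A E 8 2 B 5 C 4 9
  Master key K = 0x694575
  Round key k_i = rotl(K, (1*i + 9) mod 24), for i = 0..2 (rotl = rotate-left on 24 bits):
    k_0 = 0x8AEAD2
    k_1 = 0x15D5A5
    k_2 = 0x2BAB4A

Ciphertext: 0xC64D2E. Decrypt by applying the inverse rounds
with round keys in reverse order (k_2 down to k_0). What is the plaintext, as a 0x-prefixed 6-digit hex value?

0x823BFD

s_0 = ciphertext = 0xC64D2E
s_1 = InvRound(s_0, k_2) = 0x75AC64
s_2 = InvRound(s_1, k_1) = 0xBFD75A
s_3 = InvRound(s_2, k_0) = 0x823BFD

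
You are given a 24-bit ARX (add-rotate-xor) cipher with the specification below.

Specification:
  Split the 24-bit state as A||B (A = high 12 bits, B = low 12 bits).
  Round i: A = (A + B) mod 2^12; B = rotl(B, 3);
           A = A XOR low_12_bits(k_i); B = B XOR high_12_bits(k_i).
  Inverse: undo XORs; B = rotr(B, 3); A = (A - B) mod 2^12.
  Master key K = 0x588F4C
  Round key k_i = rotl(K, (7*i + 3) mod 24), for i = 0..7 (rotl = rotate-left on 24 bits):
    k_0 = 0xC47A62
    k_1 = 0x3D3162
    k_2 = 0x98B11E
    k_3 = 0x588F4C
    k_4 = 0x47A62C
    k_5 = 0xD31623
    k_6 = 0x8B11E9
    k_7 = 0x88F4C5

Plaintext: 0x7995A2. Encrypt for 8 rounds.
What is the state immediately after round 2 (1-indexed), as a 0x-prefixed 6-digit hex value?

s_0 = plaintext = 0x7995A2
s_1 = Round(s_0, k_0) = 0x759155
s_2 = Round(s_1, k_1) = 0x9CC97B
s_3 = Round(s_2, k_2) = 0x259257
s_4 = Round(s_3, k_3) = 0xBFC731
s_5 = Round(s_4, k_4) = 0x501DF1
s_6 = Round(s_5, k_5) = 0x4D12BF
s_7 = Round(s_6, k_6) = 0x679D48
s_8 = Round(s_7, k_7) = 0x7042C9

0x9CC97B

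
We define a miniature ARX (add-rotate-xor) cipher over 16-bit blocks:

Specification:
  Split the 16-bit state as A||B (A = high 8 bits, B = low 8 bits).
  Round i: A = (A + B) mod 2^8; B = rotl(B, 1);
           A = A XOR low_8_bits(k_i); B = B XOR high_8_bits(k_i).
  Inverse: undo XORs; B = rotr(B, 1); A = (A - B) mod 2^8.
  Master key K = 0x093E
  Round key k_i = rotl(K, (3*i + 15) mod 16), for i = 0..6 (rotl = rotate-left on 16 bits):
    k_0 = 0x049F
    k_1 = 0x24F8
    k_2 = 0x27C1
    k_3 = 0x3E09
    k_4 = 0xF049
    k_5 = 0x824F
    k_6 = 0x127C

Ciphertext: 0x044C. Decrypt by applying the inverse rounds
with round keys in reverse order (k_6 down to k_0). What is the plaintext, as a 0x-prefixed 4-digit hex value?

0x683D

s_0 = ciphertext = 0x044C
s_1 = InvRound(s_0, k_6) = 0x492F
s_2 = InvRound(s_1, k_5) = 0x30D6
s_3 = InvRound(s_2, k_4) = 0x6613
s_4 = InvRound(s_3, k_3) = 0xD996
s_5 = InvRound(s_4, k_2) = 0x40D8
s_6 = InvRound(s_5, k_1) = 0x3A7E
s_7 = InvRound(s_6, k_0) = 0x683D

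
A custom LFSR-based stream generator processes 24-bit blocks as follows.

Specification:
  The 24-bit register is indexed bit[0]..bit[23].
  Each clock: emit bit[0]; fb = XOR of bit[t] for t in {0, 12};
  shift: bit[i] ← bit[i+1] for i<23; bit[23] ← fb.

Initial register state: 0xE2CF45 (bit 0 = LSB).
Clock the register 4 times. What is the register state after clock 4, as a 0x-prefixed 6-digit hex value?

reg_0 = 0xE2CF45
clock 1: out=1, reg = 0xF167A2
clock 2: out=0, reg = 0x78B3D1
clock 3: out=1, reg = 0x3C59E8
clock 4: out=0, reg = 0x9E2CF4

0x9E2CF4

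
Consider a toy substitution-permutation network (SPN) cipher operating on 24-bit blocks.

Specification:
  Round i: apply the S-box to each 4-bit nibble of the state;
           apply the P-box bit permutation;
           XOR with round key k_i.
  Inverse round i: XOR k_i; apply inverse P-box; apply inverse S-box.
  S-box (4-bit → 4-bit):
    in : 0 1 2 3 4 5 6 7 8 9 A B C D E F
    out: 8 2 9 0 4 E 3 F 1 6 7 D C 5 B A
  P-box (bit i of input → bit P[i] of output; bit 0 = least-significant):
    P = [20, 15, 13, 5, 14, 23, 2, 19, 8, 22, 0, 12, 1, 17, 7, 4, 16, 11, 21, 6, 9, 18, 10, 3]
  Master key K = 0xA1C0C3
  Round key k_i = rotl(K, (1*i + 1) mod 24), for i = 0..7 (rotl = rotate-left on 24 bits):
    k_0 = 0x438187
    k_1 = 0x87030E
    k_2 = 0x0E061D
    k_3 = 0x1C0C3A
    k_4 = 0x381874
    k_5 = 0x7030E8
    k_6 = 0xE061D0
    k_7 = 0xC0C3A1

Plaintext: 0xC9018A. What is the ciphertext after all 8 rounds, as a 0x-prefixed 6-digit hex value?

s_0 = plaintext = 0xC9018A
s_1 = Round(s_0, k_0) = 0x336D9F
s_2 = Round(s_1, k_1) = 0x058229
s_3 = Round(s_2, k_2) = 0x26FF57
s_4 = Round(s_3, k_3) = 0xC7B606
s_5 = Round(s_4, k_4) = 0x4195AE
s_6 = Round(s_5, k_5) = 0xA2EC4D
s_7 = Round(s_6, k_6) = 0xF75787
s_8 = Round(s_7, k_7) = 0xB73A58

0xB73A58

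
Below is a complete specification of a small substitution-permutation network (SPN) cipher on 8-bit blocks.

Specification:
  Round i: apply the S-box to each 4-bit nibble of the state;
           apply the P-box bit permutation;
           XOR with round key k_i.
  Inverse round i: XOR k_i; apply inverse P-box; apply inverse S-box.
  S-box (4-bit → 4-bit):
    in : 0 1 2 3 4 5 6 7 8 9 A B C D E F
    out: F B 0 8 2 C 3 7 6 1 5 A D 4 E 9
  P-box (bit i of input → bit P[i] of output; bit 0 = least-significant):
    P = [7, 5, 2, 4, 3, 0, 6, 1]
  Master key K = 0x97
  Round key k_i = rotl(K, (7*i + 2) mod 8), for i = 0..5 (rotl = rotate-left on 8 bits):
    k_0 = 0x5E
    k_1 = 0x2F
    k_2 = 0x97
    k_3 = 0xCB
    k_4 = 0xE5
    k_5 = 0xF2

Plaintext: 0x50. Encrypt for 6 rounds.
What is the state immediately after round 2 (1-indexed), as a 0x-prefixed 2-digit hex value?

0x43

s_0 = plaintext = 0x50
s_1 = Round(s_0, k_0) = 0xA8
s_2 = Round(s_1, k_1) = 0x43
s_3 = Round(s_2, k_2) = 0x86
s_4 = Round(s_3, k_3) = 0x2A
s_5 = Round(s_4, k_4) = 0x61
s_6 = Round(s_5, k_5) = 0x4B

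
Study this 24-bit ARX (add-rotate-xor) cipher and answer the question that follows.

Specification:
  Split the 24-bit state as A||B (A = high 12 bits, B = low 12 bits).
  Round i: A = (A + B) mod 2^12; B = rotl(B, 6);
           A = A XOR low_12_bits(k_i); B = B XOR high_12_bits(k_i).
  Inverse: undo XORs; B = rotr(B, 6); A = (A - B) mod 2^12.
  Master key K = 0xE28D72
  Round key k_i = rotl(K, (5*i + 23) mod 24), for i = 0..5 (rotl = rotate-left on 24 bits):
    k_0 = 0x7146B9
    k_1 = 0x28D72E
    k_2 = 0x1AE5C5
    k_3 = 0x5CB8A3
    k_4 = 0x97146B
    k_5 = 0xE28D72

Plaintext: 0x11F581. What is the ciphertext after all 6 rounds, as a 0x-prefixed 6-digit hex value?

s_0 = plaintext = 0x11F581
s_1 = Round(s_0, k_0) = 0x019742
s_2 = Round(s_1, k_1) = 0x075210
s_3 = Round(s_2, k_2) = 0x7405A6
s_4 = Round(s_3, k_3) = 0x445C5D
s_5 = Round(s_4, k_4) = 0x4C9E00
s_6 = Round(s_5, k_5) = 0xFBBE10

0xFBBE10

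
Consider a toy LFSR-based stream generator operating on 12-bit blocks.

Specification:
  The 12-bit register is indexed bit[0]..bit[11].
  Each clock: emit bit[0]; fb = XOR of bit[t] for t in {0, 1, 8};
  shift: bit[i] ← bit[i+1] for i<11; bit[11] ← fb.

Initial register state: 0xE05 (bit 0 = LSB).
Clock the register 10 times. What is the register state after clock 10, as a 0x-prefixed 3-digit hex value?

reg_0 = 0xE05
clock 1: out=1, reg = 0xF02
clock 2: out=0, reg = 0x781
clock 3: out=1, reg = 0x3C0
clock 4: out=0, reg = 0x9E0
clock 5: out=0, reg = 0xCF0
clock 6: out=0, reg = 0x678
clock 7: out=0, reg = 0x33C
clock 8: out=0, reg = 0x99E
clock 9: out=0, reg = 0x4CF
clock 10: out=1, reg = 0x267

0x267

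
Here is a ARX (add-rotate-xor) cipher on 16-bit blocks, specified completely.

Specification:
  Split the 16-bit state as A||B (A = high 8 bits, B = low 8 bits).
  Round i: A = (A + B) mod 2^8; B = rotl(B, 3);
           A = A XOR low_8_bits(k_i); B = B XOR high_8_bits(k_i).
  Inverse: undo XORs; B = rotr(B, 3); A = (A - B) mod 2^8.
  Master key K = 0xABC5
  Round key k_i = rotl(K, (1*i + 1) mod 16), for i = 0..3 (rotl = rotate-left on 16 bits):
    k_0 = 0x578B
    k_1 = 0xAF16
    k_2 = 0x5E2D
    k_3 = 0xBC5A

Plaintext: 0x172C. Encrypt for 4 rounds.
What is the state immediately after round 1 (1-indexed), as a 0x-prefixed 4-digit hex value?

s_0 = plaintext = 0x172C
s_1 = Round(s_0, k_0) = 0xC836
s_2 = Round(s_1, k_1) = 0xE81E
s_3 = Round(s_2, k_2) = 0x2BAE
s_4 = Round(s_3, k_3) = 0x83C9

0xC836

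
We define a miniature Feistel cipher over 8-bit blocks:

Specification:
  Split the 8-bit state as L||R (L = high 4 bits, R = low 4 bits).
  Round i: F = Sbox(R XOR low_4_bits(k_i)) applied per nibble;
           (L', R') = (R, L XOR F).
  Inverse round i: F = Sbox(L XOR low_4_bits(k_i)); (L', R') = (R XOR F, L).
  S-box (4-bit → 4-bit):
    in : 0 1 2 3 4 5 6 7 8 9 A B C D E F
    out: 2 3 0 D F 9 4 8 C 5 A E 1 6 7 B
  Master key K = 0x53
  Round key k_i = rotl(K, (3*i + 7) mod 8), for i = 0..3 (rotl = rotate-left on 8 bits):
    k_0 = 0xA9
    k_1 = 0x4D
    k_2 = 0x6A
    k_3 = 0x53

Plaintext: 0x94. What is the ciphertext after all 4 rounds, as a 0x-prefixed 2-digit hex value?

0x8A

s_0 = plaintext = 0x94
s_1 = Round(s_0, k_0) = 0x4F
s_2 = Round(s_1, k_1) = 0xF4
s_3 = Round(s_2, k_2) = 0x48
s_4 = Round(s_3, k_3) = 0x8A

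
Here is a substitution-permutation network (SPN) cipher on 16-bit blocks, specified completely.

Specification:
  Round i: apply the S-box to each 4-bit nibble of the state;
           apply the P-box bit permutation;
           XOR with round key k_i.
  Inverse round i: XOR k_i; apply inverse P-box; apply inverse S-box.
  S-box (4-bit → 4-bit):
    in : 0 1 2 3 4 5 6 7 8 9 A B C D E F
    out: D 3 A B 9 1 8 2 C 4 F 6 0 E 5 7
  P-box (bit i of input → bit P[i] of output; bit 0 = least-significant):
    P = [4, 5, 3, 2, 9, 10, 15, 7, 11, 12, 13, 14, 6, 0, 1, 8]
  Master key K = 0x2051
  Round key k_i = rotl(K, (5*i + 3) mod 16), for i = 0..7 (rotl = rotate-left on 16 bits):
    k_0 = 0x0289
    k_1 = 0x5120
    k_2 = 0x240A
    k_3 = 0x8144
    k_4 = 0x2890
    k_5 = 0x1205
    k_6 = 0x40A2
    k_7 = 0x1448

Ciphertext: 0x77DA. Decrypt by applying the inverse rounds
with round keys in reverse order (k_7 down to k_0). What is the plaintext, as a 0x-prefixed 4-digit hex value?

0xCC6C

s_0 = ciphertext = 0x77DA
s_1 = InvRound(s_0, k_7) = 0x8845
s_2 = InvRound(s_1, k_6) = 0xF482
s_3 = InvRound(s_2, k_5) = 0xB8A6
s_4 = InvRound(s_3, k_4) = 0x9793
s_5 = InvRound(s_4, k_3) = 0xF734
s_6 = InvRound(s_5, k_2) = 0x82EA
s_7 = InvRound(s_6, k_1) = 0x0209
s_8 = InvRound(s_7, k_0) = 0xCC6C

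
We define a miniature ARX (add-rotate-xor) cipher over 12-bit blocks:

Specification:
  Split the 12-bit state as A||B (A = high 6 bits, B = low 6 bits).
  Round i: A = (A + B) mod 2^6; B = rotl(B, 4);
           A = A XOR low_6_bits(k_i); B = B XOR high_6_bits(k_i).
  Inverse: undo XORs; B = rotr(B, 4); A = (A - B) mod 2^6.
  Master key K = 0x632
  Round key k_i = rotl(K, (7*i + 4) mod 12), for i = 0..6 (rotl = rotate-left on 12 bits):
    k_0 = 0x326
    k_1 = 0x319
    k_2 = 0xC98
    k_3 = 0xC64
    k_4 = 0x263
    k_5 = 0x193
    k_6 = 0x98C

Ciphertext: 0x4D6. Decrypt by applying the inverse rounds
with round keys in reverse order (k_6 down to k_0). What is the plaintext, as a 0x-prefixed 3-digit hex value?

s_0 = ciphertext = 0x4D6
s_1 = InvRound(s_0, k_6) = 0x703
s_2 = InvRound(s_1, k_5) = 0xED4
s_3 = InvRound(s_2, k_4) = 0x8F5
s_4 = InvRound(s_3, k_3) = 0xDD0
s_5 = InvRound(s_4, k_2) = 0x94A
s_6 = InvRound(s_5, k_1) = 0x918
s_7 = InvRound(s_6, k_0) = 0xC51

0xC51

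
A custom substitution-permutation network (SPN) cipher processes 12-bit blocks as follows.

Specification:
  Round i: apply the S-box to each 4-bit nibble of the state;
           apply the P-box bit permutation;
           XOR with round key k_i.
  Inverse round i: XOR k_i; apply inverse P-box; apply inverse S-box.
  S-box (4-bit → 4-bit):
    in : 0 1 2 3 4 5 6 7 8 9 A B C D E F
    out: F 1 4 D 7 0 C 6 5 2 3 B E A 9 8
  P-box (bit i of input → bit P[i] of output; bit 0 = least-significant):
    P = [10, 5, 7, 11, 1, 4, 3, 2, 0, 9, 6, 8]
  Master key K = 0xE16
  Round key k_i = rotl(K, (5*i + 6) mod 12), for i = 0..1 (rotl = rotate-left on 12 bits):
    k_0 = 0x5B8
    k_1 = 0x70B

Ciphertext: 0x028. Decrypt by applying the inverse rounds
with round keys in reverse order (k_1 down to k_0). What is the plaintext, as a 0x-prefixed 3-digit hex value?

s_0 = ciphertext = 0x028
s_1 = InvRound(s_0, k_1) = 0xB1A
s_2 = InvRound(s_1, k_0) = 0x910

0x910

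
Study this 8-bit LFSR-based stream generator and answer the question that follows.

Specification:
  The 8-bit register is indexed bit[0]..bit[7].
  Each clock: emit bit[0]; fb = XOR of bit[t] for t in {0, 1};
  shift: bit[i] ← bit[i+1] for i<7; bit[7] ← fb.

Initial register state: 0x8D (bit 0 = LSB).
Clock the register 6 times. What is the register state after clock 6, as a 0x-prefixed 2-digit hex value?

0x2E

reg_0 = 0x8D
clock 1: out=1, reg = 0xC6
clock 2: out=0, reg = 0xE3
clock 3: out=1, reg = 0x71
clock 4: out=1, reg = 0xB8
clock 5: out=0, reg = 0x5C
clock 6: out=0, reg = 0x2E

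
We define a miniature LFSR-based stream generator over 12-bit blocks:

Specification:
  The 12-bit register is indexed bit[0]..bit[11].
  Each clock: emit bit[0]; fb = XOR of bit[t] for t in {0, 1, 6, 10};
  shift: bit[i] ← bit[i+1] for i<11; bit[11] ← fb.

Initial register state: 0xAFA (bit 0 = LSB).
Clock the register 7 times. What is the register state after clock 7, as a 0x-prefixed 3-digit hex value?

reg_0 = 0xAFA
clock 1: out=0, reg = 0x57D
clock 2: out=1, reg = 0xABE
clock 3: out=0, reg = 0xD5F
clock 4: out=1, reg = 0x6AF
clock 5: out=1, reg = 0xB57
clock 6: out=1, reg = 0xDAB
clock 7: out=1, reg = 0xED5

0xED5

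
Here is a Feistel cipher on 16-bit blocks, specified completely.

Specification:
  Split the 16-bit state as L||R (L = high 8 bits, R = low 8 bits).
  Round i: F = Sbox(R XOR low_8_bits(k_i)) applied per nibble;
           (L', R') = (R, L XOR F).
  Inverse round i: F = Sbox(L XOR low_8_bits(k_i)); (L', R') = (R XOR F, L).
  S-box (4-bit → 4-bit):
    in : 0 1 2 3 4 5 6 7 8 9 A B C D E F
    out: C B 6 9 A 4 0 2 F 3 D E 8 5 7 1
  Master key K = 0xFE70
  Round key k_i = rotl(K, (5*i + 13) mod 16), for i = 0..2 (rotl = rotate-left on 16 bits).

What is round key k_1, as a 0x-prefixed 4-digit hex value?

0xF9C3

K = 0xFE70
k_0 = rotl(K, (5*0+13) mod 16) = rotl(K, 13) = 0x1FCE
k_1 = rotl(K, (5*1+13) mod 16) = rotl(K, 2) = 0xF9C3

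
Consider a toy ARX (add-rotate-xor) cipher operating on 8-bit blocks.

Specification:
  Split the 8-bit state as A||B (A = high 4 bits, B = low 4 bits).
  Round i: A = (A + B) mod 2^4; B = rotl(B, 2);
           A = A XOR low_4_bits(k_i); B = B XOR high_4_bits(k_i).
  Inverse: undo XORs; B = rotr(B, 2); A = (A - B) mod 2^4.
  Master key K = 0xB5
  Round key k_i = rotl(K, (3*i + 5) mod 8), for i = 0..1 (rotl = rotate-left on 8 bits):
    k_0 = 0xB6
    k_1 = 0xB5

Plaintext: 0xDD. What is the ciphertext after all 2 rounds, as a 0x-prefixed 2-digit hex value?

0xD8

s_0 = plaintext = 0xDD
s_1 = Round(s_0, k_0) = 0xCC
s_2 = Round(s_1, k_1) = 0xD8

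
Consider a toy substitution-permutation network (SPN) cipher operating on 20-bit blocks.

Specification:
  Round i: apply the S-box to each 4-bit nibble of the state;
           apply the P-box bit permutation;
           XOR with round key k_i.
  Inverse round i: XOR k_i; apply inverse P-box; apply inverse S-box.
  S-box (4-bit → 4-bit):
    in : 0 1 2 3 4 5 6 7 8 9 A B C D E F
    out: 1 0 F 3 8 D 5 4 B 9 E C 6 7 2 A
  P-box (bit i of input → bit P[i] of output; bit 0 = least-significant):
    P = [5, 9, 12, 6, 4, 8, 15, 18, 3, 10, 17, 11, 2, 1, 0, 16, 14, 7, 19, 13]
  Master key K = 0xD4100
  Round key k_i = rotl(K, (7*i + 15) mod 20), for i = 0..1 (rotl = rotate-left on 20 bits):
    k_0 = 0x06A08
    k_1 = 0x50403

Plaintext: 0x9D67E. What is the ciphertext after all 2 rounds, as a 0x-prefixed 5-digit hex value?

0xC789D

s_0 = plaintext = 0x9D67E
s_1 = Round(s_0, k_0) = 0x28807
s_2 = Round(s_1, k_1) = 0xC789D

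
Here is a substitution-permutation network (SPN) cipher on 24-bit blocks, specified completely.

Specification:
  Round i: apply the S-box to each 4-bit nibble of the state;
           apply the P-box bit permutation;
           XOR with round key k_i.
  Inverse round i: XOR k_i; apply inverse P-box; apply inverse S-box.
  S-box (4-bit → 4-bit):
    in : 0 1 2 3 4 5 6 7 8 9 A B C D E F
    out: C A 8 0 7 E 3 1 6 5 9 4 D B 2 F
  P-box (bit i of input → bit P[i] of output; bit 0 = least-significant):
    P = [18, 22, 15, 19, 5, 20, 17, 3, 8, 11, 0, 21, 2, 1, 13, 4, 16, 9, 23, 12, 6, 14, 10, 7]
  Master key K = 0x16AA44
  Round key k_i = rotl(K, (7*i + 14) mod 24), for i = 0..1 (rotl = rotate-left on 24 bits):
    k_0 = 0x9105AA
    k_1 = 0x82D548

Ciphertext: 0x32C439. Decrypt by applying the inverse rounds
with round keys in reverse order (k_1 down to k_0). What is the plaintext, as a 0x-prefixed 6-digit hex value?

s_0 = ciphertext = 0x32C439
s_1 = InvRound(s_0, k_1) = 0x702C63
s_2 = InvRound(s_1, k_0) = 0xA9BF2E

0xA9BF2E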